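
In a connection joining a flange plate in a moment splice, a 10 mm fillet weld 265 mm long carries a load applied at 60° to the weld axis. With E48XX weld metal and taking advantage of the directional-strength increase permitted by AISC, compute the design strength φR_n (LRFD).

φR_n ≈ 568 kN

E48XX → F_EXX = 480 MPa.
t_e = 0.707 × 10 = 7.07 mm; A_we = 7.07 × 265 = 1874 mm².
Directional factor: 1.0 + 0.5 sin^1.5(60°) = 1.403.
F_nw = 0.6 × 480 × 1.403 = 404.1 MPa.
φR_n = 0.75 × 404.1 × 1874 × 10⁻³ = 567.8 kN.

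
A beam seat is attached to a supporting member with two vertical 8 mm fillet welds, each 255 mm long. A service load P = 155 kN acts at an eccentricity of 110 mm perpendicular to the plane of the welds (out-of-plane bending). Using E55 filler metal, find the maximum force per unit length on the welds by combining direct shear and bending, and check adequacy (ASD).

f_max ≈ 843 N/mm; adequate

E55XX → F_EXX = 550 MPa.
L_w = 2 × 255 = 510 mm; section modulus (unit throat) S = 2 × L²/6 = 21680 mm².
Direct shear f_v = P/L_w = 155×10³/510 = 303.9 N/mm.
Moment M = P × e = 155×10³ × 110 = 17050000 N·mm; bending f_b = M/S = 786.6 N/mm.
f_max = √(f_v² + f_b²) = √(303.9² + 786.6²) = 843.3 N/mm.
r_n/Ω = (1/2.0) × 0.6 × 550 × (0.707 × 8) = 933.2 N/mm → adequate.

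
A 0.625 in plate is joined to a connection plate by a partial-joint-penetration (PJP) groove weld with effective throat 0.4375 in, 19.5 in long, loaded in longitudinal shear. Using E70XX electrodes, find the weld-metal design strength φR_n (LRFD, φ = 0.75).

E70XX → F_EXX = 70 ksi.
Effective throat (given) t_e = 0.4375 in.
A_we = 0.4375 × 19.5 = 8.531 in².
F_nw = 0.6 F_EXX = 42 ksi.
φR_n = 0.75 × 42 × 8.531 = 268.7 kip.

φR_n ≈ 269 kip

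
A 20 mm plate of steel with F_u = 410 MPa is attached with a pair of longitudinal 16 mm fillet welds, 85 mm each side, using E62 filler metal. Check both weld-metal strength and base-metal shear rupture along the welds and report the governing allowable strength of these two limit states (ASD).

E62XX → F_EXX = 620 MPa.
t_e = 0.707 × 16 = 11.31 mm; L = 170 mm.
Weld metal: R_n/Ω = (1/2.0) × 0.6 × 620 × 11.31 × 170 × 10⁻³ = 357.7 kN.
Base metal (shear rupture): R_n/Ω = (1/2.0) × 0.6 × 410 × 20 × 170 × 10⁻³ = 418.2 kN.
Governing: weld metal.

R_n/Ω ≈ 358 kN (weld metal governs)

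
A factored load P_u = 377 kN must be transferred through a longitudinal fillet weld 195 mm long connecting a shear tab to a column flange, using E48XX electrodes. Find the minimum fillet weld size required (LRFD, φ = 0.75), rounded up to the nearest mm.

w = 13 mm

E48XX → F_EXX = 480 MPa.
Total weld length L = 195 mm.
Required throat t_e = P_u / (φ × 0.6 F_EXX × L) = 377 / (0.75 × 0.6 × 480 × 195 × 10⁻³) = 8.951 mm.
Required leg w = t_e / 0.707 = 12.66 mm → use 13 mm.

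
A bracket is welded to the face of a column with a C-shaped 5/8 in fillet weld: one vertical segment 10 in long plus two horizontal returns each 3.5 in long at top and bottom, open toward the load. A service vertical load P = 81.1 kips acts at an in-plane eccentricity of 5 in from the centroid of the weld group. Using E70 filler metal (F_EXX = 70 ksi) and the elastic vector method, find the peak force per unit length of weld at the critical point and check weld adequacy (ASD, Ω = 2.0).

f_max ≈ 11.4 kip/in; NOT adequate

Total weld length L_w = 17 in. Treat welds as unit-width lines.
Centroid: x̄ = 2×3.5×1.75 / 17 = 0.7206 in from the vertical weld.
Polar moment about centroid: J = I_x + I_y = [10³/12 + 2×3.5×5²] + [10×0.7206² + 2(3.5³/12 + 3.5×1.029²)] = 278.1 in³.
Direct shear f_v = P/L_w = 81.1 / 17 = 4.771 kip/in (vertical).
Torsion M = P·e = 81.1 × 5 = 405.5 kip·in.
Critical point at (x, y) = (2.779, 5) from centroid. f_tx = M·y/J = 7.291 kip/in; f_ty = M·x/J = 4.053 kip/in.
Resultant f_max = √[f_tx² + (f_v + f_ty)²] = √[7.291² + (4.771 + 4.053)²] = 11.45 kip/in.
Capacity per unit length: r_n/Ω = (1/2.0) × 0.6 × 70 × (0.707 × 0.625) = 9.279 kip/in.
11.45 > 9.279 → NOT adequate.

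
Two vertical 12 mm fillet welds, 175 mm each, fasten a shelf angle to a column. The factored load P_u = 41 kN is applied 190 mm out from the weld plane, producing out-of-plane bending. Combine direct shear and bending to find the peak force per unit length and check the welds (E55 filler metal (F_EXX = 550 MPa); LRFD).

L_w = 2 × 175 = 350 mm; section modulus (unit throat) S = 2 × L²/6 = 10210 mm².
Direct shear f_v = P/L_w = 41×10³/350 = 117.1 N/mm.
Moment M = P × e = 41×10³ × 190 = 7790000 N·mm; bending f_b = M/S = 763.1 N/mm.
f_max = √(f_v² + f_b²) = √(117.1² + 763.1²) = 772 N/mm.
φr_n = 0.75 × 0.6 × 550 × (0.707 × 12) = 2100 N/mm → adequate.

f_max ≈ 772 N/mm; adequate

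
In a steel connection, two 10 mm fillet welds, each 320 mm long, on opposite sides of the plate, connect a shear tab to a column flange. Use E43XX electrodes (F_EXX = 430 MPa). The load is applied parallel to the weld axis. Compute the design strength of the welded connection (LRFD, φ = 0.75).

Effective throat t_e = 0.707 × 10 = 7.07 mm.
Total length L = 640 mm; A_we = 7.07 × 640 = 4525 mm².
F_nw = 0.6 F_EXX = 0.6 × 430 = 258 MPa.
φR_n = 0.75 × 258 × 4525 × 10⁻³ = 875.5 kN.

φR_n ≈ 876 kN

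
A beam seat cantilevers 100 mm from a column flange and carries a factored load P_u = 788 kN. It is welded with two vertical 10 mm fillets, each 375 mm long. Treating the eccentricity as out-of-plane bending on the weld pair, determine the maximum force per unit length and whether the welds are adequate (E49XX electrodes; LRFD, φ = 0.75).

f_max ≈ 1980 N/mm; NOT adequate

E49XX → F_EXX = 490 MPa.
L_w = 2 × 375 = 750 mm; section modulus (unit throat) S = 2 × L²/6 = 46880 mm².
Direct shear f_v = P/L_w = 788×10³/750 = 1051 N/mm.
Moment M = P × e = 788×10³ × 100 = 78800000 N·mm; bending f_b = M/S = 1681 N/mm.
f_max = √(f_v² + f_b²) = √(1051² + 1681²) = 1982 N/mm.
φr_n = 0.75 × 0.6 × 490 × (0.707 × 10) = 1559 N/mm → NOT adequate.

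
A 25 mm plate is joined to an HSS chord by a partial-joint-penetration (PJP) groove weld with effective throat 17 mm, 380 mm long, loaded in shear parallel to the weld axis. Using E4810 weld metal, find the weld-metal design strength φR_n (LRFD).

φR_n ≈ 1400 kN

E48XX → F_EXX = 480 MPa.
Effective throat (given) t_e = 17 mm.
A_we = 17 × 380 = 6460 mm².
F_nw = 0.6 F_EXX = 288 MPa.
φR_n = 0.75 × 288 × 6460 × 10⁻³ = 1395 kN.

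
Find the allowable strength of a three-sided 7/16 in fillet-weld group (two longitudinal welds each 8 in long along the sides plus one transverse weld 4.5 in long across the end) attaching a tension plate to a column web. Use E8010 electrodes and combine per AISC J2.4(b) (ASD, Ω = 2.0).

E80XX → F_EXX = 80 ksi.
t_e = 0.707 × 0.4375 = 0.3093 in.
R_nwl = 0.6 × 80 × 0.3093 × 16 = 237.6 kips (longitudinal, 2 welds).
R_nwt = 0.6 × 80 × 0.3093 × 4.5 = 66.81 kips (transverse, base value).
(i) R_nwl + R_nwt = 304.4 kips; (ii) 0.85 R_nwl + 1.5 R_nwt = 302.1 kips.
R_n = max = 304.4 kips [governs: (i)]; R_n/Ω = 152.2 kips.

R_n/Ω ≈ 152 kips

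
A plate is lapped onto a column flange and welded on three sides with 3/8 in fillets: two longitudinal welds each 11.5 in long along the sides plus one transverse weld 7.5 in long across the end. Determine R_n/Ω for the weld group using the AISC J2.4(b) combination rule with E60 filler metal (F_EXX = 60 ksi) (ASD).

R_n/Ω ≈ 147 kips

t_e = 0.707 × 0.375 = 0.2651 in.
R_nwl = 0.6 × 60 × 0.2651 × 23 = 219.5 kips (longitudinal, 2 welds).
R_nwt = 0.6 × 60 × 0.2651 × 7.5 = 71.58 kips (transverse, base value).
(i) R_nwl + R_nwt = 291.1 kips; (ii) 0.85 R_nwl + 1.5 R_nwt = 294 kips.
R_n = max = 294 kips [governs: (ii)]; R_n/Ω = 147 kips.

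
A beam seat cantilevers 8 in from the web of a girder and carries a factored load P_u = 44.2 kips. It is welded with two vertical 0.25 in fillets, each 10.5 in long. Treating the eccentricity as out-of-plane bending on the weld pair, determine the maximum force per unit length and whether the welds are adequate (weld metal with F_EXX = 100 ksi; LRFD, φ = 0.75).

L_w = 2 × 10.5 = 21 in; section modulus (unit throat) S = 2 × L²/6 = 36.75 in².
Direct shear f_v = P/L_w = 44.2/21 = 2.105 kip/in.
Moment M = P × e = 44.2 × 8 = 353.6 kip·in; bending f_b = M/S = 9.622 kip/in.
f_max = √(f_v² + f_b²) = √(2.105² + 9.622²) = 9.849 kip/in.
φr_n = 0.75 × 0.6 × 100 × (0.707 × 0.25) = 7.954 kip/in → NOT adequate.

f_max ≈ 9.85 kip/in; NOT adequate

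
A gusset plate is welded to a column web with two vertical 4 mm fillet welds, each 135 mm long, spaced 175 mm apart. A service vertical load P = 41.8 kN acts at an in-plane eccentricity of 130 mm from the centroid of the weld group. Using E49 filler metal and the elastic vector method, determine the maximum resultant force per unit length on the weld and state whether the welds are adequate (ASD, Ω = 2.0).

E49XX → F_EXX = 490 MPa.
Total weld length L_w = 270 mm. Treat welds as unit-width lines.
Polar moment about centroid: J = 2[d³/12 + d(b/2)²] = 2[135³/12 + 135×87.5²] = 2477000 mm³.
Direct shear f_v = P/L_w = 41.8×10³ / 270 = 154.8 N/mm (vertical).
Torsion M = P·e = 41.8×10³ × 130 = 5434000 N·mm.
Critical point at (x, y) = (87.5, 67.5) from centroid. f_tx = M·y/J = 148.1 N/mm; f_ty = M·x/J = 191.9 N/mm.
Resultant f_max = √[f_tx² + (f_v + f_ty)²] = √[148.1² + (154.8 + 191.9)²] = 377 N/mm.
Capacity per unit length: r_n/Ω = (1/2.0) × 0.6 × 490 × (0.707 × 4) = 415.7 N/mm.
377 ≤ 415.7 → adequate.

f_max ≈ 377 N/mm; adequate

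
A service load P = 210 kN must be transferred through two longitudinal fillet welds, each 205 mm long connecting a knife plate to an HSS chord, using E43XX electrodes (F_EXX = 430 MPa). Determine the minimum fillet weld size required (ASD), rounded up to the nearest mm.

Total weld length L = 410 mm.
Required throat t_e = P × Ω / (0.6 F_EXX × L) = 210 × 2.0 / (0.6 × 430 × 410 × 10⁻³) = 3.971 mm.
Required leg w = t_e / 0.707 = 5.616 mm → use 6 mm.

w = 6 mm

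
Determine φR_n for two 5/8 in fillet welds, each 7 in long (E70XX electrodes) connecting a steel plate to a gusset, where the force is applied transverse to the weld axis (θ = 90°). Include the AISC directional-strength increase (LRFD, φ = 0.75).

E70XX → F_EXX = 70 ksi.
t_e = 0.707 × 0.625 = 0.4419 in; A_we = 0.4419 × 14 = 6.186 in².
Directional factor: 1.0 + 0.5 sin^1.5(90°) = 1.5.
F_nw = 0.6 × 70 × 1.5 = 63 ksi.
φR_n = 0.75 × 63 × 6.186 = 292.3 kip.

φR_n ≈ 292 kip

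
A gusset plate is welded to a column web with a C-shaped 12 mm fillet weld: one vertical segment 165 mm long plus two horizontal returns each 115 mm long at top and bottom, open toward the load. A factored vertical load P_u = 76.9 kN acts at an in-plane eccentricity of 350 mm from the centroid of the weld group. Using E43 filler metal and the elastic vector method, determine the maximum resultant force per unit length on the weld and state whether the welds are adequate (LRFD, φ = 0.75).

f_max ≈ 1390 N/mm; adequate

E43XX → F_EXX = 430 MPa.
Total weld length L_w = 395 mm. Treat welds as unit-width lines.
Centroid: x̄ = 2×115×57.5 / 395 = 33.48 mm from the vertical weld.
Polar moment about centroid: J = I_x + I_y = [165³/12 + 2×115×82.5²] + [165×33.48² + 2(115³/12 + 115×24.02²)] = 2511000 mm³.
Direct shear f_v = P/L_w = 76.9×10³ / 395 = 194.7 N/mm (vertical).
Torsion M = P·e = 76.9×10³ × 350 = 26915000 N·mm.
Critical point at (x, y) = (81.52, 82.5) from centroid. f_tx = M·y/J = 884.3 N/mm; f_ty = M·x/J = 873.8 N/mm.
Resultant f_max = √[f_tx² + (f_v + f_ty)²] = √[884.3² + (194.7 + 873.8)²] = 1387 N/mm.
Capacity per unit length: φr_n = 0.75 × 0.6 × 430 × (0.707 × 12) = 1642 N/mm.
1387 ≤ 1642 → adequate.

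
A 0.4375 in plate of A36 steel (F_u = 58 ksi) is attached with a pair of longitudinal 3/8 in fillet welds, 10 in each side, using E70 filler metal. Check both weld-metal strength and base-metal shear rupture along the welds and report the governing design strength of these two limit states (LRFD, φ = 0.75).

φR_n ≈ 167 kips (weld metal governs)

E70XX → F_EXX = 70 ksi.
t_e = 0.707 × 0.375 = 0.2651 in; L = 20 in.
Weld metal: φR_n = 0.75 × 0.6 × 70 × 0.2651 × 20 = 167 kips.
Base metal (shear rupture): φR_n = 0.75 × 0.6 × 58 × 0.4375 × 20 = 228.4 kips.
Governing: weld metal.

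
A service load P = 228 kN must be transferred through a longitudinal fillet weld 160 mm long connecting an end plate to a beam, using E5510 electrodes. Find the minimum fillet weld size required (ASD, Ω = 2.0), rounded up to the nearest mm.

w = 13 mm

E55XX → F_EXX = 550 MPa.
Total weld length L = 160 mm.
Required throat t_e = P × Ω / (0.6 F_EXX × L) = 228 × 2.0 / (0.6 × 550 × 160 × 10⁻³) = 8.636 mm.
Required leg w = t_e / 0.707 = 12.22 mm → use 13 mm.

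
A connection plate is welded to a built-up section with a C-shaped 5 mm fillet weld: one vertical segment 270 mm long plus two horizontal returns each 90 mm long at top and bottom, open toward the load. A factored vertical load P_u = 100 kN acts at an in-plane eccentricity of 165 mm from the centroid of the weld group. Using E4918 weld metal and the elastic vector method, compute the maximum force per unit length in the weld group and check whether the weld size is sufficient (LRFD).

f_max ≈ 616 N/mm; adequate

E49XX → F_EXX = 490 MPa.
Total weld length L_w = 450 mm. Treat welds as unit-width lines.
Centroid: x̄ = 2×90×45 / 450 = 18 mm from the vertical weld.
Polar moment about centroid: J = I_x + I_y = [270³/12 + 2×90×135²] + [270×18² + 2(90³/12 + 90×27²)] = 5261000 mm³.
Direct shear f_v = P/L_w = 100×10³ / 450 = 222.2 N/mm (vertical).
Torsion M = P·e = 100×10³ × 165 = 16500000 N·mm.
Critical point at (x, y) = (72, 135) from centroid. f_tx = M·y/J = 423.4 N/mm; f_ty = M·x/J = 225.8 N/mm.
Resultant f_max = √[f_tx² + (f_v + f_ty)²] = √[423.4² + (222.2 + 225.8)²] = 616.4 N/mm.
Capacity per unit length: φr_n = 0.75 × 0.6 × 490 × (0.707 × 5) = 779.5 N/mm.
616.4 ≤ 779.5 → adequate.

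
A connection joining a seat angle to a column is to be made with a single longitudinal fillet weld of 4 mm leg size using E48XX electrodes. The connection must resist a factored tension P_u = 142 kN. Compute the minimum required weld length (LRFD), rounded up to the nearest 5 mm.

L = 235 mm

E48XX → F_EXX = 480 MPa.
Throat t_e = 0.707 × 4 = 2.828 mm.
φr_n = 0.75 × 0.6 × 480 × 2.828 × 10⁻³ = 0.6108 kN/mm.
L_req = P_u / φr_n = 142 / 0.6108 = 232.5 mm total.
Round up → use L = 235 mm.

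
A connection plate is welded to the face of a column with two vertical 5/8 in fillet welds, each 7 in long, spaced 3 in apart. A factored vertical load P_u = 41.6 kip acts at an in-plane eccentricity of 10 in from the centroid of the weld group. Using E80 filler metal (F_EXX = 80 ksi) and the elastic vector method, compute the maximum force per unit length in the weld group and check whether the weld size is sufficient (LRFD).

Total weld length L_w = 14 in. Treat welds as unit-width lines.
Polar moment about centroid: J = 2[d³/12 + d(b/2)²] = 2[7³/12 + 7×1.5²] = 88.67 in³.
Direct shear f_v = P/L_w = 41.6 / 14 = 2.971 kip/in (vertical).
Torsion M = P·e = 41.6 × 10 = 416 kip·in.
Critical point at (x, y) = (1.5, 3.5) from centroid. f_tx = M·y/J = 16.42 kip/in; f_ty = M·x/J = 7.038 kip/in.
Resultant f_max = √[f_tx² + (f_v + f_ty)²] = √[16.42² + (2.971 + 7.038)²] = 19.23 kip/in.
Capacity per unit length: φr_n = 0.75 × 0.6 × 80 × (0.707 × 0.625) = 15.91 kip/in.
19.23 > 15.91 → NOT adequate.

f_max ≈ 19.2 kip/in; NOT adequate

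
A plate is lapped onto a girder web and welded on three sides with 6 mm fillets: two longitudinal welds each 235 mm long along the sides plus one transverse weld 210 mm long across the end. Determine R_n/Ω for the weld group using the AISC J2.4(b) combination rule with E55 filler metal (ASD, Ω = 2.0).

E55XX → F_EXX = 550 MPa.
t_e = 0.707 × 6 = 4.242 mm.
R_nwl = 0.6 × 550 × 4.242 × 470 × 10⁻³ = 657.9 kN (longitudinal, 2 welds).
R_nwt = 0.6 × 550 × 4.242 × 210 × 10⁻³ = 294 kN (transverse, base value).
(i) R_nwl + R_nwt = 951.9 kN; (ii) 0.85 R_nwl + 1.5 R_nwt = 1000 kN.
R_n = max = 1000 kN [governs: (ii)]; R_n/Ω = 500.1 kN.

R_n/Ω ≈ 500 kN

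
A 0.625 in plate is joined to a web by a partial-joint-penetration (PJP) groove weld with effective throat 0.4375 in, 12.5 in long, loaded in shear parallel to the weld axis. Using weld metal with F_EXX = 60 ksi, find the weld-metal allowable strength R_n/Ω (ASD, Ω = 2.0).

Effective throat (given) t_e = 0.4375 in.
A_we = 0.4375 × 12.5 = 5.469 in².
F_nw = 0.6 F_EXX = 36 ksi.
R_n/Ω = (36 × 5.469) / 2.0 = 98.44 kips.

R_n/Ω ≈ 98.4 kips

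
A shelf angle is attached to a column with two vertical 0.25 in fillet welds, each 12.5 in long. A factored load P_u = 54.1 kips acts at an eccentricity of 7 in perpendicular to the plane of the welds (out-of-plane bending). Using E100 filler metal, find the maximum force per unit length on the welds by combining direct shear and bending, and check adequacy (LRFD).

f_max ≈ 7.59 kip/in; adequate

E100XX → F_EXX = 100 ksi.
L_w = 2 × 12.5 = 25 in; section modulus (unit throat) S = 2 × L²/6 = 52.08 in².
Direct shear f_v = P/L_w = 54.1/25 = 2.164 kip/in.
Moment M = P × e = 54.1 × 7 = 378.7 kip·in; bending f_b = M/S = 7.271 kip/in.
f_max = √(f_v² + f_b²) = √(2.164² + 7.271²) = 7.586 kip/in.
φr_n = 0.75 × 0.6 × 100 × (0.707 × 0.25) = 7.954 kip/in → adequate.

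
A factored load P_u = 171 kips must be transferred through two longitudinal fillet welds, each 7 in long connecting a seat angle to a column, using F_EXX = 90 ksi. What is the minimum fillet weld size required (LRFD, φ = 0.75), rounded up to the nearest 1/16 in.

Total weld length L = 14 in.
Required throat t_e = P_u / (φ × 0.6 F_EXX × L) = 171 / (0.75 × 0.6 × 90 × 14) = 0.3016 in.
Required leg w = t_e / 0.707 = 0.4266 in → use 7/16 in.

w = 7/16 in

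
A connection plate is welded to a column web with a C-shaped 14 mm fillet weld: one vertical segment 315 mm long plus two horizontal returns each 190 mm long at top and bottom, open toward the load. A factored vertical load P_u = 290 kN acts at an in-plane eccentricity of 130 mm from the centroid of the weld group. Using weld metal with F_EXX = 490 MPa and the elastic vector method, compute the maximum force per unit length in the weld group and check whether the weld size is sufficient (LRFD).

f_max ≈ 870 N/mm; adequate

Total weld length L_w = 695 mm. Treat welds as unit-width lines.
Centroid: x̄ = 2×190×95 / 695 = 51.94 mm from the vertical weld.
Polar moment about centroid: J = I_x + I_y = [315³/12 + 2×190×157.5²] + [315×51.94² + 2(190³/12 + 190×43.06²)] = 14730000 mm³.
Direct shear f_v = P/L_w = 290×10³ / 695 = 417.3 N/mm (vertical).
Torsion M = P·e = 290×10³ × 130 = 37700000 N·mm.
Critical point at (x, y) = (138.1, 157.5) from centroid. f_tx = M·y/J = 403.1 N/mm; f_ty = M·x/J = 353.4 N/mm.
Resultant f_max = √[f_tx² + (f_v + f_ty)²] = √[403.1² + (417.3 + 353.4)²] = 869.7 N/mm.
Capacity per unit length: φr_n = 0.75 × 0.6 × 490 × (0.707 × 14) = 2183 N/mm.
869.7 ≤ 2183 → adequate.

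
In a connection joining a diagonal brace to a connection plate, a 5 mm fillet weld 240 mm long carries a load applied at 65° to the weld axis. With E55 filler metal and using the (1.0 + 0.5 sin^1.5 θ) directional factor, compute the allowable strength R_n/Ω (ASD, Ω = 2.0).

R_n/Ω ≈ 200 kN

E55XX → F_EXX = 550 MPa.
t_e = 0.707 × 5 = 3.535 mm; A_we = 3.535 × 240 = 848.4 mm².
Directional factor: 1.0 + 0.5 sin^1.5(65°) = 1.431.
F_nw = 0.6 × 550 × 1.431 = 472.4 MPa.
R_n/Ω = (472.4 × 848.4) / 2.0 × 10⁻³ = 200.4 kN.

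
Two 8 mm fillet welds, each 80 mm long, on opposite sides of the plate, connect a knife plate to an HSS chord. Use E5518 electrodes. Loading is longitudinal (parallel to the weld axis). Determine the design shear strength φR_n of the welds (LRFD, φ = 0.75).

φR_n ≈ 224 kN

E55XX → F_EXX = 550 MPa.
Effective throat t_e = 0.707 × 8 = 5.656 mm.
Total length L = 160 mm; A_we = 5.656 × 160 = 905 mm².
F_nw = 0.6 F_EXX = 0.6 × 550 = 330 MPa.
φR_n = 0.75 × 330 × 905 × 10⁻³ = 224 kN.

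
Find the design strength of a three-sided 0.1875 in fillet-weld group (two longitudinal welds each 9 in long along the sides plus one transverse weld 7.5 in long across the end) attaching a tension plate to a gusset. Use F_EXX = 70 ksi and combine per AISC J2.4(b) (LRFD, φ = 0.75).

t_e = 0.707 × 0.1875 = 0.1326 in.
R_nwl = 0.6 × 70 × 0.1326 × 18 = 100.2 kip (longitudinal, 2 welds).
R_nwt = 0.6 × 70 × 0.1326 × 7.5 = 41.76 kip (transverse, base value).
(i) R_nwl + R_nwt = 142 kip; (ii) 0.85 R_nwl + 1.5 R_nwt = 147.8 kip.
R_n = max = 147.8 kip [governs: (ii)]; φR_n = 110.9 kip.

φR_n ≈ 111 kip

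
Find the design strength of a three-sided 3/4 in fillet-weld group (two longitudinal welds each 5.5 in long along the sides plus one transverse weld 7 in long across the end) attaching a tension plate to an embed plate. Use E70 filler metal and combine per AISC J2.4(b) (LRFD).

φR_n ≈ 332 kips

E70XX → F_EXX = 70 ksi.
t_e = 0.707 × 0.75 = 0.5302 in.
R_nwl = 0.6 × 70 × 0.5302 × 11 = 245 kips (longitudinal, 2 welds).
R_nwt = 0.6 × 70 × 0.5302 × 7 = 155.9 kips (transverse, base value).
(i) R_nwl + R_nwt = 400.9 kips; (ii) 0.85 R_nwl + 1.5 R_nwt = 442.1 kips.
R_n = max = 442.1 kips [governs: (ii)]; φR_n = 331.6 kips.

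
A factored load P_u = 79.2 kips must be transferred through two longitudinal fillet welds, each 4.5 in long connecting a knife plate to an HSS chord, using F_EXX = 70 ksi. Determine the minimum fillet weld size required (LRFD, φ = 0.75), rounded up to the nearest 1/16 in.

Total weld length L = 9 in.
Required throat t_e = P_u / (φ × 0.6 F_EXX × L) = 79.2 / (0.75 × 0.6 × 70 × 9) = 0.2794 in.
Required leg w = t_e / 0.707 = 0.3951 in → use 7/16 in.

w = 7/16 in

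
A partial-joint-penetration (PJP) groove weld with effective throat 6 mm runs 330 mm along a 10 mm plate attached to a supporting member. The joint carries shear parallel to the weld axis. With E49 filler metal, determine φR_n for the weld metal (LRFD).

E49XX → F_EXX = 490 MPa.
Effective throat (given) t_e = 6 mm.
A_we = 6 × 330 = 1980 mm².
F_nw = 0.6 F_EXX = 294 MPa.
φR_n = 0.75 × 294 × 1980 × 10⁻³ = 436.6 kN.

φR_n ≈ 437 kN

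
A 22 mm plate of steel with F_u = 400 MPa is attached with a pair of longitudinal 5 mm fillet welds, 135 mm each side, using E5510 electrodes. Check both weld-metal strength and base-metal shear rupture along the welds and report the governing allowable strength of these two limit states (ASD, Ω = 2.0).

E55XX → F_EXX = 550 MPa.
t_e = 0.707 × 5 = 3.535 mm; L = 270 mm.
Weld metal: R_n/Ω = (1/2.0) × 0.6 × 550 × 3.535 × 270 × 10⁻³ = 157.5 kN.
Base metal (shear rupture): R_n/Ω = (1/2.0) × 0.6 × 400 × 22 × 270 × 10⁻³ = 712.8 kN.
Governing: weld metal.

R_n/Ω ≈ 157 kN (weld metal governs)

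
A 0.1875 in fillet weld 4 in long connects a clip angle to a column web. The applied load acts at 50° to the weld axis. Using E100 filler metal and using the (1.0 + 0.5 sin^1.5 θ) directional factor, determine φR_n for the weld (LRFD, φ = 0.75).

φR_n ≈ 31.9 kips

E100XX → F_EXX = 100 ksi.
t_e = 0.707 × 0.1875 = 0.1326 in; A_we = 0.1326 × 4 = 0.5302 in².
Directional factor: 1.0 + 0.5 sin^1.5(50°) = 1.335.
F_nw = 0.6 × 100 × 1.335 = 80.11 ksi.
φR_n = 0.75 × 80.11 × 0.5302 = 31.86 kips.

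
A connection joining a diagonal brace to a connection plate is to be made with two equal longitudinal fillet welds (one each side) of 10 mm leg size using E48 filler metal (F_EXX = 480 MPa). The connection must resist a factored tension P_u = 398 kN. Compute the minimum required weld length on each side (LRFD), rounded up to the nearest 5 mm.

Throat t_e = 0.707 × 10 = 7.07 mm.
φr_n = 0.75 × 0.6 × 480 × 7.07 × 10⁻³ = 1.527 kN/mm.
L_req = P_u / φr_n = 398 / 1.527 = 260.6 mm total.
Per side: 260.6 / 2 = 130.3 mm.
Round up → use L = 135 mm on each side.

L = 135 mm on each side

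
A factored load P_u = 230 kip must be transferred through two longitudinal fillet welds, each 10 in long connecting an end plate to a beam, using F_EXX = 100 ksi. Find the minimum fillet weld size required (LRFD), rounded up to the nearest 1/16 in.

Total weld length L = 20 in.
Required throat t_e = P_u / (φ × 0.6 F_EXX × L) = 230 / (0.75 × 0.6 × 100 × 20) = 0.2556 in.
Required leg w = t_e / 0.707 = 0.3615 in → use 3/8 in.

w = 3/8 in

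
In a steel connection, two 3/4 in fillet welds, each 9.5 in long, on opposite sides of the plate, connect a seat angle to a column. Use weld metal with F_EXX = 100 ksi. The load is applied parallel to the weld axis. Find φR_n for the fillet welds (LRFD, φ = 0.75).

Effective throat t_e = 0.707 × 0.75 = 0.5302 in.
Total length L = 19 in; A_we = 0.5302 × 19 = 10.07 in².
F_nw = 0.6 F_EXX = 0.6 × 100 = 60 ksi.
φR_n = 0.75 × 60 × 10.07 = 453.4 kips.

φR_n ≈ 453 kips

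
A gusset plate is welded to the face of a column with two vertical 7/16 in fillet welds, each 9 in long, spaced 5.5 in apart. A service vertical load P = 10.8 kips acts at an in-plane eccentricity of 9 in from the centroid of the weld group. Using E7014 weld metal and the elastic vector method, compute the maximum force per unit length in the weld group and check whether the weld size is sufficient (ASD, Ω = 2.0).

f_max ≈ 2.36 kip/in; adequate

E70XX → F_EXX = 70 ksi.
Total weld length L_w = 18 in. Treat welds as unit-width lines.
Polar moment about centroid: J = 2[d³/12 + d(b/2)²] = 2[9³/12 + 9×2.75²] = 257.6 in³.
Direct shear f_v = P/L_w = 10.8 / 18 = 0.6 kip/in (vertical).
Torsion M = P·e = 10.8 × 9 = 97.2 kip·in.
Critical point at (x, y) = (2.75, 4.5) from centroid. f_tx = M·y/J = 1.698 kip/in; f_ty = M·x/J = 1.038 kip/in.
Resultant f_max = √[f_tx² + (f_v + f_ty)²] = √[1.698² + (0.6 + 1.038)²] = 2.359 kip/in.
Capacity per unit length: r_n/Ω = (1/2.0) × 0.6 × 70 × (0.707 × 0.4375) = 6.496 kip/in.
2.359 ≤ 6.496 → adequate.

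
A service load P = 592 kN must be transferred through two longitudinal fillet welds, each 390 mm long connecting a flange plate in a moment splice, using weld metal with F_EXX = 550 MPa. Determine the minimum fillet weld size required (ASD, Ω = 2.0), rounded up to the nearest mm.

Total weld length L = 780 mm.
Required throat t_e = P × Ω / (0.6 F_EXX × L) = 592 × 2.0 / (0.6 × 550 × 780 × 10⁻³) = 4.6 mm.
Required leg w = t_e / 0.707 = 6.506 mm → use 7 mm.

w = 7 mm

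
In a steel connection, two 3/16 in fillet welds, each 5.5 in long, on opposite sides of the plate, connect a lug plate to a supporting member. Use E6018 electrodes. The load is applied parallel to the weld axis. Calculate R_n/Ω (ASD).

E60XX → F_EXX = 60 ksi.
Effective throat t_e = 0.707 × 0.1875 = 0.1326 in.
Total length L = 11 in; A_we = 0.1326 × 11 = 1.458 in².
F_nw = 0.6 F_EXX = 0.6 × 60 = 36 ksi.
R_n = 36 × 1.458 = 52.49 kips; R_n/Ω = 52.49/2.0 = 26.25 kips.

R_n/Ω ≈ 26.2 kips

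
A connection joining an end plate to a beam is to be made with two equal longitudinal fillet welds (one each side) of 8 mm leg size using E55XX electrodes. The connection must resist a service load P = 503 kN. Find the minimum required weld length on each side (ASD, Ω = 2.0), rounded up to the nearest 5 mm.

L = 270 mm on each side

E55XX → F_EXX = 550 MPa.
Throat t_e = 0.707 × 8 = 5.656 mm.
r_n/Ω = (0.6 × 550 × 5.656) / 2.0 = 933.2 N/mm = 0.9332 kN/mm.
L_req = P / (r_n/Ω) = 503 / 0.9332 = 539 mm total.
Per side: 539 / 2 = 269.5 mm.
Round up → use L = 270 mm on each side.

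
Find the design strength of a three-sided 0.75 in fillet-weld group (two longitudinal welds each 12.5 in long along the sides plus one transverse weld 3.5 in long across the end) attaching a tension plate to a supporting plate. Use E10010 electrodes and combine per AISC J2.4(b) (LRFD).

φR_n ≈ 680 kip

E100XX → F_EXX = 100 ksi.
t_e = 0.707 × 0.75 = 0.5302 in.
R_nwl = 0.6 × 100 × 0.5302 × 25 = 795.4 kip (longitudinal, 2 welds).
R_nwt = 0.6 × 100 × 0.5302 × 3.5 = 111.4 kip (transverse, base value).
(i) R_nwl + R_nwt = 906.7 kip; (ii) 0.85 R_nwl + 1.5 R_nwt = 843.1 kip.
R_n = max = 906.7 kip [governs: (i)]; φR_n = 680 kip.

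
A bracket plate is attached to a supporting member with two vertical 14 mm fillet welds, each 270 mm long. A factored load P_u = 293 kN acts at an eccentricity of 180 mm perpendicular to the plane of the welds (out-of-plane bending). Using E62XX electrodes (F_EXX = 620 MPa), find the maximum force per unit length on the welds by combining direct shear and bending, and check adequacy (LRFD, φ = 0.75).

f_max ≈ 2240 N/mm; adequate

L_w = 2 × 270 = 540 mm; section modulus (unit throat) S = 2 × L²/6 = 24300 mm².
Direct shear f_v = P/L_w = 293×10³/540 = 542.6 N/mm.
Moment M = P × e = 293×10³ × 180 = 52740000 N·mm; bending f_b = M/S = 2170 N/mm.
f_max = √(f_v² + f_b²) = √(542.6² + 2170²) = 2237 N/mm.
φr_n = 0.75 × 0.6 × 620 × (0.707 × 14) = 2762 N/mm → adequate.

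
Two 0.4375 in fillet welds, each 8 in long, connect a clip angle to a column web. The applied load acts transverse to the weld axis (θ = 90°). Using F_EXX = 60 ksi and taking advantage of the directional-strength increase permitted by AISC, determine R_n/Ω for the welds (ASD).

t_e = 0.707 × 0.4375 = 0.3093 in; A_we = 0.3093 × 16 = 4.949 in².
Directional factor: 1.0 + 0.5 sin^1.5(90°) = 1.5.
F_nw = 0.6 × 60 × 1.5 = 54 ksi.
R_n/Ω = (54 × 4.949) / 2.0 = 133.6 kip.

R_n/Ω ≈ 134 kip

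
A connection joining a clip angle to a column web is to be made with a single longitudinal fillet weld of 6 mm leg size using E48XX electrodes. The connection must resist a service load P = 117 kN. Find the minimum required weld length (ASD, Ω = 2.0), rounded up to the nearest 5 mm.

E48XX → F_EXX = 480 MPa.
Throat t_e = 0.707 × 6 = 4.242 mm.
r_n/Ω = (0.6 × 480 × 4.242) / 2.0 = 610.8 N/mm = 0.6108 kN/mm.
L_req = P / (r_n/Ω) = 117 / 0.6108 = 191.5 mm total.
Round up → use L = 195 mm.

L = 195 mm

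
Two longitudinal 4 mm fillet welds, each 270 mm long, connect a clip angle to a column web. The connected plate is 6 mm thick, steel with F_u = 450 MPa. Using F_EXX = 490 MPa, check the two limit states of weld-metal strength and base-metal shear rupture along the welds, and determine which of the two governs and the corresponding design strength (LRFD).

φR_n ≈ 337 kN (weld metal governs)

t_e = 0.707 × 4 = 2.828 mm; L = 540 mm.
Weld metal: φR_n = 0.75 × 0.6 × 490 × 2.828 × 540 × 10⁻³ = 336.7 kN.
Base metal (shear rupture): φR_n = 0.75 × 0.6 × 450 × 6 × 540 × 10⁻³ = 656.1 kN.
Governing: weld metal.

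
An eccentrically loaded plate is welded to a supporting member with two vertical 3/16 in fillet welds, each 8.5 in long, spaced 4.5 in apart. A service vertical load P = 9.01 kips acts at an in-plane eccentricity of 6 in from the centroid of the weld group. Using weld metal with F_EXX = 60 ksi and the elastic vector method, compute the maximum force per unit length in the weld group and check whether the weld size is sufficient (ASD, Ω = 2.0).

Total weld length L_w = 17 in. Treat welds as unit-width lines.
Polar moment about centroid: J = 2[d³/12 + d(b/2)²] = 2[8.5³/12 + 8.5×2.25²] = 188.4 in³.
Direct shear f_v = P/L_w = 9.01 / 17 = 0.53 kip/in (vertical).
Torsion M = P·e = 9.01 × 6 = 54.06 kip·in.
Critical point at (x, y) = (2.25, 4.25) from centroid. f_tx = M·y/J = 1.219 kip/in; f_ty = M·x/J = 0.6456 kip/in.
Resultant f_max = √[f_tx² + (f_v + f_ty)²] = √[1.219² + (0.53 + 0.6456)²] = 1.694 kip/in.
Capacity per unit length: r_n/Ω = (1/2.0) × 0.6 × 60 × (0.707 × 0.1875) = 2.386 kip/in.
1.694 ≤ 2.386 → adequate.

f_max ≈ 1.69 kip/in; adequate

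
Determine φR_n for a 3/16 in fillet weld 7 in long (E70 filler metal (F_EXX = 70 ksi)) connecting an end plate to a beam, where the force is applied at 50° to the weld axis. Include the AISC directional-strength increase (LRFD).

t_e = 0.707 × 0.1875 = 0.1326 in; A_we = 0.1326 × 7 = 0.9279 in².
Directional factor: 1.0 + 0.5 sin^1.5(50°) = 1.335.
F_nw = 0.6 × 70 × 1.335 = 56.08 ksi.
φR_n = 0.75 × 56.08 × 0.9279 = 39.03 kips.

φR_n ≈ 39 kips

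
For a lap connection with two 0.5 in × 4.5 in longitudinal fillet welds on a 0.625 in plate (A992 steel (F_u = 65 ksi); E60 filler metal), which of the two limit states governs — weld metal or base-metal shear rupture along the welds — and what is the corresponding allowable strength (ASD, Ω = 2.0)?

E60XX → F_EXX = 60 ksi.
t_e = 0.707 × 0.5 = 0.3535 in; L = 9 in.
Weld metal: R_n/Ω = (1/2.0) × 0.6 × 60 × 0.3535 × 9 = 57.27 kips.
Base metal (shear rupture): R_n/Ω = (1/2.0) × 0.6 × 65 × 0.625 × 9 = 109.7 kips.
Governing: weld metal.

R_n/Ω ≈ 57.3 kips (weld metal governs)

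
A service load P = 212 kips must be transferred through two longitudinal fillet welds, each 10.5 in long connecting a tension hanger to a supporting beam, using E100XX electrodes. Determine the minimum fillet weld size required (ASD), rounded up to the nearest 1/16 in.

E100XX → F_EXX = 100 ksi.
Total weld length L = 21 in.
Required throat t_e = P × Ω / (0.6 F_EXX × L) = 212 × 2.0 / (0.6 × 100 × 21) = 0.3365 in.
Required leg w = t_e / 0.707 = 0.476 in → use 1/2 in.

w = 1/2 in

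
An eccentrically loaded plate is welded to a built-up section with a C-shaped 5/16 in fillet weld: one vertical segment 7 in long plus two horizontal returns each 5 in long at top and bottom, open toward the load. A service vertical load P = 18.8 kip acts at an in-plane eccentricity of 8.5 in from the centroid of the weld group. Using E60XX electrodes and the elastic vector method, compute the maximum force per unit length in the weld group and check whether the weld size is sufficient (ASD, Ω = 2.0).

f_max ≈ 4.87 kip/in; NOT adequate

E60XX → F_EXX = 60 ksi.
Total weld length L_w = 17 in. Treat welds as unit-width lines.
Centroid: x̄ = 2×5×2.5 / 17 = 1.471 in from the vertical weld.
Polar moment about centroid: J = I_x + I_y = [7³/12 + 2×5×3.5²] + [7×1.471² + 2(5³/12 + 5×1.029²)] = 197.7 in³.
Direct shear f_v = P/L_w = 18.8 / 17 = 1.106 kip/in (vertical).
Torsion M = P·e = 18.8 × 8.5 = 159.8 kip·in.
Critical point at (x, y) = (3.529, 3.5) from centroid. f_tx = M·y/J = 2.83 kip/in; f_ty = M·x/J = 2.854 kip/in.
Resultant f_max = √[f_tx² + (f_v + f_ty)²] = √[2.83² + (1.106 + 2.854)²] = 4.867 kip/in.
Capacity per unit length: r_n/Ω = (1/2.0) × 0.6 × 60 × (0.707 × 0.3125) = 3.977 kip/in.
4.867 > 3.977 → NOT adequate.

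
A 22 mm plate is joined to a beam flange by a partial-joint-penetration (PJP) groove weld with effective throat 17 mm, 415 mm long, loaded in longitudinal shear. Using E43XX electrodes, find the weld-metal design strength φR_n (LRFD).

φR_n ≈ 1370 kN

E43XX → F_EXX = 430 MPa.
Effective throat (given) t_e = 17 mm.
A_we = 17 × 415 = 7055 mm².
F_nw = 0.6 F_EXX = 258 MPa.
φR_n = 0.75 × 258 × 7055 × 10⁻³ = 1365 kN.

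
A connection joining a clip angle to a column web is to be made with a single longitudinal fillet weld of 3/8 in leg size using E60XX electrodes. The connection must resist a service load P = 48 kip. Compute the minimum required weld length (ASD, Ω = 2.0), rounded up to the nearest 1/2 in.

L = 10.5 in

E60XX → F_EXX = 60 ksi.
Throat t_e = 0.707 × 0.375 = 0.2651 in.
r_n/Ω = (0.6 × 60 × 0.2651) / 2.0 = 4.772 kip/in.
L_req = P / (r_n/Ω) = 48 / 4.772 = 10.06 in total.
Round up → use L = 10.5 in.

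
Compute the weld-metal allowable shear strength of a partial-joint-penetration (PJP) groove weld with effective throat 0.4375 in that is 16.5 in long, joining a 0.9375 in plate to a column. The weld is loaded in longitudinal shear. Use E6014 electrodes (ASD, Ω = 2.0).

E60XX → F_EXX = 60 ksi.
Effective throat (given) t_e = 0.4375 in.
A_we = 0.4375 × 16.5 = 7.219 in².
F_nw = 0.6 F_EXX = 36 ksi.
R_n/Ω = (36 × 7.219) / 2.0 = 129.9 kips.

R_n/Ω ≈ 130 kips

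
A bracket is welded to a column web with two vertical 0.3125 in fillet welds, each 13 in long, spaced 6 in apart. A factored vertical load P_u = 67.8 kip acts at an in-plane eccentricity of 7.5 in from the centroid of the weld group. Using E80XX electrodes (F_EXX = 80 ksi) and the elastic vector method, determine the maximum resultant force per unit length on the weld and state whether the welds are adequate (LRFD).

Total weld length L_w = 26 in. Treat welds as unit-width lines.
Polar moment about centroid: J = 2[d³/12 + d(b/2)²] = 2[13³/12 + 13×3²] = 600.2 in³.
Direct shear f_v = P/L_w = 67.8 / 26 = 2.608 kip/in (vertical).
Torsion M = P·e = 67.8 × 7.5 = 508.5 kip·in.
Critical point at (x, y) = (3, 6.5) from centroid. f_tx = M·y/J = 5.507 kip/in; f_ty = M·x/J = 2.542 kip/in.
Resultant f_max = √[f_tx² + (f_v + f_ty)²] = √[5.507² + (2.608 + 2.542)²] = 7.54 kip/in.
Capacity per unit length: φr_n = 0.75 × 0.6 × 80 × (0.707 × 0.3125) = 7.954 kip/in.
7.54 ≤ 7.954 → adequate.

f_max ≈ 7.54 kip/in; adequate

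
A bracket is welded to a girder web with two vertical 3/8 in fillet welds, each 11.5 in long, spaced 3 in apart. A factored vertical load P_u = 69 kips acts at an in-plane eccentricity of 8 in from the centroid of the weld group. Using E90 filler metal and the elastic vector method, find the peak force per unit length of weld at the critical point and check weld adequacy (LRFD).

f_max ≈ 11.9 kip/in; NOT adequate

E90XX → F_EXX = 90 ksi.
Total weld length L_w = 23 in. Treat welds as unit-width lines.
Polar moment about centroid: J = 2[d³/12 + d(b/2)²] = 2[11.5³/12 + 11.5×1.5²] = 305.2 in³.
Direct shear f_v = P/L_w = 69 / 23 = 3 kip/in (vertical).
Torsion M = P·e = 69 × 8 = 552 kip·in.
Critical point at (x, y) = (1.5, 5.75) from centroid. f_tx = M·y/J = 10.4 kip/in; f_ty = M·x/J = 2.713 kip/in.
Resultant f_max = √[f_tx² + (f_v + f_ty)²] = √[10.4² + (3 + 2.713)²] = 11.86 kip/in.
Capacity per unit length: φr_n = 0.75 × 0.6 × 90 × (0.707 × 0.375) = 10.74 kip/in.
11.86 > 10.74 → NOT adequate.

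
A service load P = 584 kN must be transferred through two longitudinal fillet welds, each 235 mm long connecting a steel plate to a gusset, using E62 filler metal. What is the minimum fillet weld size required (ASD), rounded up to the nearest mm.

E62XX → F_EXX = 620 MPa.
Total weld length L = 470 mm.
Required throat t_e = P × Ω / (0.6 F_EXX × L) = 584 × 2.0 / (0.6 × 620 × 470 × 10⁻³) = 6.68 mm.
Required leg w = t_e / 0.707 = 9.449 mm → use 10 mm.

w = 10 mm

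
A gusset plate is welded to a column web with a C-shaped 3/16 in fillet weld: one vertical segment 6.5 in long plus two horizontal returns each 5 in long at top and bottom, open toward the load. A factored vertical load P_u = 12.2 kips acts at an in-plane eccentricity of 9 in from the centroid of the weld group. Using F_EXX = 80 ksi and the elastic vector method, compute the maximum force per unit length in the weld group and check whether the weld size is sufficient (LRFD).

Total weld length L_w = 16.5 in. Treat welds as unit-width lines.
Centroid: x̄ = 2×5×2.5 / 16.5 = 1.515 in from the vertical weld.
Polar moment about centroid: J = I_x + I_y = [6.5³/12 + 2×5×3.25²] + [6.5×1.515² + 2(5³/12 + 5×0.9848²)] = 174 in³.
Direct shear f_v = P/L_w = 12.2 / 16.5 = 0.7394 kip/in (vertical).
Torsion M = P·e = 12.2 × 9 = 109.8 kip·in.
Critical point at (x, y) = (3.485, 3.25) from centroid. f_tx = M·y/J = 2.051 kip/in; f_ty = M·x/J = 2.2 kip/in.
Resultant f_max = √[f_tx² + (f_v + f_ty)²] = √[2.051² + (0.7394 + 2.2)²] = 3.584 kip/in.
Capacity per unit length: φr_n = 0.75 × 0.6 × 80 × (0.707 × 0.1875) = 4.772 kip/in.
3.584 ≤ 4.772 → adequate.

f_max ≈ 3.58 kip/in; adequate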